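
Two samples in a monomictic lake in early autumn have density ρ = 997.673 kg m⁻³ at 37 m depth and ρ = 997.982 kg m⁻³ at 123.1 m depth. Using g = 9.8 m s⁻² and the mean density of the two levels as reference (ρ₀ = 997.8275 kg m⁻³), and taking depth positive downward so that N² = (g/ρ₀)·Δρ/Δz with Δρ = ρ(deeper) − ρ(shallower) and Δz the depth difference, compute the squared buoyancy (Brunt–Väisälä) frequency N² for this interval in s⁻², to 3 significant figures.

3.52 × 10⁻⁵ s⁻²

Δρ = 997.982 − 997.673 = 0.309 kg m⁻³ over Δz = 123.1 − 37 = 86.1 m.
N² = (9.8/997.8275) × (0.309/86.1) = 3.5247 × 10⁻⁵ s⁻² ≈ 3.52 × 10⁻⁵ s⁻².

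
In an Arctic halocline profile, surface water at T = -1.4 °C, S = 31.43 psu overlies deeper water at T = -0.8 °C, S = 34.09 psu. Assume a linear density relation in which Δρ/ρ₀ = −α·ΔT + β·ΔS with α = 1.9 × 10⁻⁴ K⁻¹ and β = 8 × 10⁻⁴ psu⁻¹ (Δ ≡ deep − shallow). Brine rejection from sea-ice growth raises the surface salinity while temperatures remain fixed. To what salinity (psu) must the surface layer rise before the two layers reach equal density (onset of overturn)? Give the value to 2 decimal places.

Neutral buoyancy requires −α(T_deep − T_surf) + β(S_deep − S_surf′) = 0.
S_surf′ = S_deep − (α/β)·ΔT = 34.09 − (1.9 × 10⁻⁴/8 × 10⁻⁴)·(+0.6) = 33.9475 psu.
Increase required: 33.9475 − 31.43 = 2.5175 psu.

33.95 psu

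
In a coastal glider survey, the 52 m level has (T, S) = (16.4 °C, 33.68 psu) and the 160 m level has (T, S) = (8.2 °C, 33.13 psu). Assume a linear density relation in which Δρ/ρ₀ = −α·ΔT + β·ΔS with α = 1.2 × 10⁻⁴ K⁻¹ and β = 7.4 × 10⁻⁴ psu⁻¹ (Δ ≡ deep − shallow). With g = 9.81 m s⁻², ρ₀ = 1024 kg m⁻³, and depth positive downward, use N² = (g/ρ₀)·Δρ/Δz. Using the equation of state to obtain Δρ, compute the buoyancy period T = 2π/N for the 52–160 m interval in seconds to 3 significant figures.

868 s

ΔT = -8.2 K, ΔS = -0.55 psu (deep − shallow).
Δρ/ρ₀ = −αΔT + βΔS = 9.84 × 10⁻⁴ − 4.07 × 10⁻⁴ = 5.77 × 10⁻⁴, so Δρ ≈ 0.5908 kg m⁻³.
N² = (g/ρ₀)·Δρ/Δz = g·(Δρ/ρ₀)/Δz = 9.81 × 5.77 × 10⁻⁴ / 108 = 5.2411 × 10⁻⁵ s⁻².
N = √(5.2411 × 10⁻⁵) = 7.2395 × 10⁻³ rad s⁻¹ → T = 2π/N = 867.90 s ≈ 868 s.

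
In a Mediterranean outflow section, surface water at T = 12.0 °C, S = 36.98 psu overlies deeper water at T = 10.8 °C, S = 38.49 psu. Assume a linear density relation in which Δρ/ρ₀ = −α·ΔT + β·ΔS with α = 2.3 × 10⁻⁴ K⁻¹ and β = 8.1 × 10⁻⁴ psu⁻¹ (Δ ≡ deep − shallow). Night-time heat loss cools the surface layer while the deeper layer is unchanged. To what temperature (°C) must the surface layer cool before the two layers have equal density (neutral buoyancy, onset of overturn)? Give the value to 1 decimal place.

5.5 °C

Neutral buoyancy requires Δρ = 0, i.e. −α(T_deep − T_surf′) + β(S_deep − S_surf) = 0.
T_surf′ = T_deep − (β/α)·ΔS = 10.8 − (8.1 × 10⁻⁴/2.3 × 10⁻⁴)·(+1.51) = 5.482 °C.
Cooling required: 12.0 − (5.482) = 6.518 °C.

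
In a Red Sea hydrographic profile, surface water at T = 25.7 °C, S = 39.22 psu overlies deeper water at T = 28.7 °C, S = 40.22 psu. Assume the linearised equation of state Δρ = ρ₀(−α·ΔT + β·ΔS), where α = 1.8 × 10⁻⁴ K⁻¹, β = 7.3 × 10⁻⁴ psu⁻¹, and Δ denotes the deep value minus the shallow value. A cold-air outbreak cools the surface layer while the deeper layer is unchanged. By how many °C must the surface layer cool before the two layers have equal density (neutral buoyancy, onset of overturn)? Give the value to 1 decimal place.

Neutral buoyancy requires Δρ = 0, i.e. −α(T_deep − T_surf′) + β(S_deep − S_surf) = 0.
T_surf′ = T_deep − (β/α)·ΔS = 28.7 − (7.3 × 10⁻⁴/1.8 × 10⁻⁴)·(+1.00) = 24.644 °C.
Cooling required: 25.7 − (24.644) = 1.056 °C.

1.1 °C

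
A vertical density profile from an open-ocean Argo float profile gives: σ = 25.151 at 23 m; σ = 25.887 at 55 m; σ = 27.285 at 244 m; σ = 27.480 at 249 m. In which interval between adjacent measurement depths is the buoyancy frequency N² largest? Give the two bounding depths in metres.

Compute the density gradient over each adjacent pair:
  23–55 m: Δρ/Δz = 0.736/32 = 0.023 kg m⁻⁴
  55–244 m: Δρ/Δz = 1.398/189 = 7.4 × 10⁻³ kg m⁻⁴
  244–249 m: Δρ/Δz = 0.195/5 = 0.039 kg m⁻⁴
The largest gradient is in the 244–249 m interval — the pycnocline.

244–249 m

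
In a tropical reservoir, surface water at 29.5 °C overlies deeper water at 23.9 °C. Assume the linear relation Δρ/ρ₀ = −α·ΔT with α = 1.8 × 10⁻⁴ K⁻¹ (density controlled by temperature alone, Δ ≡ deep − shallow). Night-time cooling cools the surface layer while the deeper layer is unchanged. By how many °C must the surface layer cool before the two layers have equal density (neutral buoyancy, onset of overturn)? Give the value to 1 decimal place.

With temperature the only control, equal density requires T_surf′ = T_deep.
T_surf′ = 23.9 °C.
Cooling required: 29.5 − 23.9 = 5.6 °C.

5.6 °C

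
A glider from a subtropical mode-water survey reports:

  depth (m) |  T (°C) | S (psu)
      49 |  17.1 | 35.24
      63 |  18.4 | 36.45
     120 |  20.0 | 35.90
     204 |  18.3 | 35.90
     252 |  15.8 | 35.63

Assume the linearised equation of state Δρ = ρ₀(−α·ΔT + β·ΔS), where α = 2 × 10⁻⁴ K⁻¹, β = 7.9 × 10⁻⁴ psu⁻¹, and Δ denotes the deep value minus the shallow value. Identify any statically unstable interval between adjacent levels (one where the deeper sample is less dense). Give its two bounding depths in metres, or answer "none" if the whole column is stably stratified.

Evaluate Δρ/ρ₀ = −αΔT + βΔS across each adjacent pair:
  49–63 m: −αΔT+βΔS = −(2 × 10⁻⁴)(+1.3)+(7.9 × 10⁻⁴)(+1.21) = 7.0 × 10⁻⁴ → stable
  63–120 m: −αΔT+βΔS = −(2 × 10⁻⁴)(+1.6)+(7.9 × 10⁻⁴)(-0.55) = -7.5 × 10⁻⁴ → UNSTABLE
  120–204 m: −αΔT+βΔS = −(2 × 10⁻⁴)(-1.7)+(7.9 × 10⁻⁴)(+0.00) = 3.4 × 10⁻⁴ → stable
  204–252 m: −αΔT+βΔS = −(2 × 10⁻⁴)(-2.5)+(7.9 × 10⁻⁴)(-0.27) = 2.9 × 10⁻⁴ → stable
The 63–120 m interval has Δρ < 0: lighter water underlies denser water.

63–120 m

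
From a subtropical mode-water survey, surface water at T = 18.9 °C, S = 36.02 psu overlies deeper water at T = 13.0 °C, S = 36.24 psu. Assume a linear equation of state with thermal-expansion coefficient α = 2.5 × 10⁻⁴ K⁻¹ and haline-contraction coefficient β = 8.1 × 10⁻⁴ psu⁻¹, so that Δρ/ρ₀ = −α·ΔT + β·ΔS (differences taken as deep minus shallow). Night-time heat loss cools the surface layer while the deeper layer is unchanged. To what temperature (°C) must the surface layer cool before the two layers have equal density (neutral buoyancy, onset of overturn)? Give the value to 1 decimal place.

12.3 °C

Neutral buoyancy requires Δρ = 0, i.e. −α(T_deep − T_surf′) + β(S_deep − S_surf) = 0.
T_surf′ = T_deep − (β/α)·ΔS = 13.0 − (8.1 × 10⁻⁴/2.5 × 10⁻⁴)·(+0.22) = 12.287 °C.
Cooling required: 18.9 − (12.287) = 6.613 °C.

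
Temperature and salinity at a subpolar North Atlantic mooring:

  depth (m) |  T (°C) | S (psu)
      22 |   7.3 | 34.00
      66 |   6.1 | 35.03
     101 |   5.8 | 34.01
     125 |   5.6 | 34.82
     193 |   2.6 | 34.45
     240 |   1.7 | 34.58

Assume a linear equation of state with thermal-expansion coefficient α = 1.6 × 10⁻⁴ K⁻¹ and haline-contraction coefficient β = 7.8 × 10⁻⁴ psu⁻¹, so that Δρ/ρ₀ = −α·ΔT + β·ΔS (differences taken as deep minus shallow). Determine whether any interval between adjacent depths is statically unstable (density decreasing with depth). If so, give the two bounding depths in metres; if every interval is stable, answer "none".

66–101 m

Evaluate Δρ/ρ₀ = −αΔT + βΔS across each adjacent pair:
  22–66 m: −αΔT+βΔS = −(1.6 × 10⁻⁴)(-1.2)+(7.8 × 10⁻⁴)(+1.03) = 1.0 × 10⁻³ → stable
  66–101 m: −αΔT+βΔS = −(1.6 × 10⁻⁴)(-0.3)+(7.8 × 10⁻⁴)(-1.02) = -7.5 × 10⁻⁴ → UNSTABLE
  101–125 m: −αΔT+βΔS = −(1.6 × 10⁻⁴)(-0.2)+(7.8 × 10⁻⁴)(+0.81) = 6.6 × 10⁻⁴ → stable
  125–193 m: −αΔT+βΔS = −(1.6 × 10⁻⁴)(-3.0)+(7.8 × 10⁻⁴)(-0.37) = 1.9 × 10⁻⁴ → stable
  193–240 m: −αΔT+βΔS = −(1.6 × 10⁻⁴)(-0.9)+(7.8 × 10⁻⁴)(+0.13) = 2.5 × 10⁻⁴ → stable
The 66–101 m interval has Δρ < 0: lighter water underlies denser water.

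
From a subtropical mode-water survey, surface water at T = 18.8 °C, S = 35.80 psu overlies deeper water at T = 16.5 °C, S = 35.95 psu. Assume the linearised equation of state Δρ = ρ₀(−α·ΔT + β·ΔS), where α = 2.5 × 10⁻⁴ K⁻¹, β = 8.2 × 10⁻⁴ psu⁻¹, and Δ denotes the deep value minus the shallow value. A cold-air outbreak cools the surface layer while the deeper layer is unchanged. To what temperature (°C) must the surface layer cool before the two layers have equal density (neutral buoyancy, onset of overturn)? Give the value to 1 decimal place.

Neutral buoyancy requires Δρ = 0, i.e. −α(T_deep − T_surf′) + β(S_deep − S_surf) = 0.
T_surf′ = T_deep − (β/α)·ΔS = 16.5 − (8.2 × 10⁻⁴/2.5 × 10⁻⁴)·(+0.15) = 16.008 °C.
Cooling required: 18.8 − (16.008) = 2.792 °C.

16.0 °C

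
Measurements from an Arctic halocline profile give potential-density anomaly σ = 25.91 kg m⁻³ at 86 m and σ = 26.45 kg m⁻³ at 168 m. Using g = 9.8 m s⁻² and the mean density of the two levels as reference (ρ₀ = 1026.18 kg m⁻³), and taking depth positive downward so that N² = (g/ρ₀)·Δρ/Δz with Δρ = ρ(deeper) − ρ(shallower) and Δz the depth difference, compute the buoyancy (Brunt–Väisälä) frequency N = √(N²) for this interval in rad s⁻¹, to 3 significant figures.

7.93 × 10⁻³ rad s⁻¹

Δρ = 1026.45 − 1025.91 = 0.54 kg m⁻³ over Δz = 168 − 86 = 82 m.
N² = (9.8/1026.18) × (0.54/82) = 6.2890 × 10⁻⁵ s⁻².
N = √(6.2890 × 10⁻⁵) = 7.9303 × 10⁻³ rad s⁻¹ ≈ 7.93 × 10⁻³ rad s⁻¹.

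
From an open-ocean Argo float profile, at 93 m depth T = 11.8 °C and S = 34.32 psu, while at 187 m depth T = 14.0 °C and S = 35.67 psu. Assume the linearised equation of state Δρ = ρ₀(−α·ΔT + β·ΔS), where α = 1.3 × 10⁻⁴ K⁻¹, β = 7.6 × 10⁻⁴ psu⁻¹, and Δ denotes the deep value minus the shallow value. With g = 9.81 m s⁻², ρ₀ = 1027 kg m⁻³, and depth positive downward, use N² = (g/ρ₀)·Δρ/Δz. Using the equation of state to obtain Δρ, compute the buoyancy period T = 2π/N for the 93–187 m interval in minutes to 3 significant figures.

ΔT = +2.2 K, ΔS = +1.35 psu (deep − shallow).
Δρ/ρ₀ = −αΔT + βΔS = -2.86 × 10⁻⁴ + 1.026 × 10⁻³ = 7.40 × 10⁻⁴, so Δρ ≈ 0.7600 kg m⁻³.
N² = (g/ρ₀)·Δρ/Δz = g·(Δρ/ρ₀)/Δz = 9.81 × 7.40 × 10⁻⁴ / 94 = 7.7228 × 10⁻⁵ s⁻².
N = √(7.7228 × 10⁻⁵) = 8.7879 × 10⁻³ rad s⁻¹ → T = 2π/N = 714.98 s = 11.916 min ≈ 11.9 min.

11.9 min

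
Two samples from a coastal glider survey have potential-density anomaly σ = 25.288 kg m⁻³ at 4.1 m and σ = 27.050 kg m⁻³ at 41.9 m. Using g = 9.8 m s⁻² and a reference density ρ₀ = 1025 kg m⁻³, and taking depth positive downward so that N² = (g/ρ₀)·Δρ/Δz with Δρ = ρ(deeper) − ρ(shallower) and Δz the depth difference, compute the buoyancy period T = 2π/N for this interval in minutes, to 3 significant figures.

Δρ = 1027.050 − 1025.288 = 1.762 kg m⁻³ over Δz = 41.9 − 4.1 = 37.8 m.
N² = (9.8/1025) × (1.762/37.8) = 4.4567 × 10⁻⁴ s⁻².
N = √(4.4567 × 10⁻⁴) = 0.021111 rad s⁻¹, so T = 2π/N = 297.63 s = 4.9605 min ≈ 4.96 min.

4.96 min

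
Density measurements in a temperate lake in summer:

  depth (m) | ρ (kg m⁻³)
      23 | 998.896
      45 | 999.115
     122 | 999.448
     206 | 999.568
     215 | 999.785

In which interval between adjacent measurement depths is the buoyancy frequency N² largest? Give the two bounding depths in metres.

206–215 m

Compute the density gradient over each adjacent pair:
  23–45 m: Δρ/Δz = 0.219/22 = 0.010 kg m⁻⁴
  45–122 m: Δρ/Δz = 0.333/77 = 4.3 × 10⁻³ kg m⁻⁴
  122–206 m: Δρ/Δz = 0.120/84 = 1.4 × 10⁻³ kg m⁻⁴
  206–215 m: Δρ/Δz = 0.217/9 = 0.024 kg m⁻⁴
The largest gradient is in the 206–215 m interval — the pycnocline.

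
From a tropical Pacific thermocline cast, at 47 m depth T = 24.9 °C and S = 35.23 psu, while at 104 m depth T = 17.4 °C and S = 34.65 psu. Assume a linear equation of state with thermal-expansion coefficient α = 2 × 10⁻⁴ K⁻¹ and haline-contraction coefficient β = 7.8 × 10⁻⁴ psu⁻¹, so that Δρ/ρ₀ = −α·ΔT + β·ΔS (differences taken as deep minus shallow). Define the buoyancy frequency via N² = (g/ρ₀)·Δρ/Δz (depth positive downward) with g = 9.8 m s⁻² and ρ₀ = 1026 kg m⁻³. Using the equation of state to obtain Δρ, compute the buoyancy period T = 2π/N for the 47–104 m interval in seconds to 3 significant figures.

ΔT = -7.5 K, ΔS = -0.58 psu (deep − shallow).
Δρ/ρ₀ = −αΔT + βΔS = 1.50 × 10⁻³ − 4.524 × 10⁻⁴ = 1.0476 × 10⁻³, so Δρ ≈ 1.075 kg m⁻³.
N² = (g/ρ₀)·Δρ/Δz = g·(Δρ/ρ₀)/Δz = 9.8 × 1.0476 × 10⁻³ / 57 = 1.8011 × 10⁻⁴ s⁻².
N = √(1.8011 × 10⁻⁴) = 0.013421 rad s⁻¹ → T = 2π/N = 468.16 s ≈ 468 s.

468 s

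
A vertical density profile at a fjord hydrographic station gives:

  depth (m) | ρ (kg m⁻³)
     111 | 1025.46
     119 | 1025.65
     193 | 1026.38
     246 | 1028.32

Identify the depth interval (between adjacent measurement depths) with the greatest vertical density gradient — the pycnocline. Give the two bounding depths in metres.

193–246 m

Compute the density gradient over each adjacent pair:
  111–119 m: Δρ/Δz = 0.19/8 = 0.024 kg m⁻⁴
  119–193 m: Δρ/Δz = 0.73/74 = 9.9 × 10⁻³ kg m⁻⁴
  193–246 m: Δρ/Δz = 1.94/53 = 0.037 kg m⁻⁴
The largest gradient is in the 193–246 m interval — the pycnocline.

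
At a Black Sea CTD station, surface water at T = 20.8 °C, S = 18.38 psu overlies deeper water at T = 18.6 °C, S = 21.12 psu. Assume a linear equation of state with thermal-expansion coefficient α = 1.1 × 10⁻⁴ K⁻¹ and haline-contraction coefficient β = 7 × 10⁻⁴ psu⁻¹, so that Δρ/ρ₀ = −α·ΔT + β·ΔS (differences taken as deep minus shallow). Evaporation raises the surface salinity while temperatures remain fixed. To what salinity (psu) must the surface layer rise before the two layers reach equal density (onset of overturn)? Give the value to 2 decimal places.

21.47 psu

Neutral buoyancy requires −α(T_deep − T_surf) + β(S_deep − S_surf′) = 0.
S_surf′ = S_deep − (α/β)·ΔT = 21.12 − (1.1 × 10⁻⁴/7 × 10⁻⁴)·(-2.2) = 21.4657 psu.
Increase required: 21.4657 − 18.38 = 3.0857 psu.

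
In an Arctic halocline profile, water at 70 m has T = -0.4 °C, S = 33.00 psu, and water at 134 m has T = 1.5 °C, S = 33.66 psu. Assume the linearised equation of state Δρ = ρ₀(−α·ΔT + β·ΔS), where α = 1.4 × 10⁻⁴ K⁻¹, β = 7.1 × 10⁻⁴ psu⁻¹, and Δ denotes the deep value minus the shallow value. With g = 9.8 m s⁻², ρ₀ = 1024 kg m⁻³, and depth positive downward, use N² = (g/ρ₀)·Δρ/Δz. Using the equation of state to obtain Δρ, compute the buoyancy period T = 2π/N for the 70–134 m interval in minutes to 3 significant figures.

18.8 min

ΔT = +1.9 K, ΔS = +0.66 psu (deep − shallow).
Δρ/ρ₀ = −αΔT + βΔS = -2.66 × 10⁻⁴ + 4.686 × 10⁻⁴ = 2.026 × 10⁻⁴, so Δρ ≈ 0.2075 kg m⁻³.
N² = (g/ρ₀)·Δρ/Δz = g·(Δρ/ρ₀)/Δz = 9.8 × 2.026 × 10⁻⁴ / 64 = 3.1023 × 10⁻⁵ s⁻².
N = √(3.1023 × 10⁻⁵) = 5.5698 × 10⁻³ rad s⁻¹ → T = 2π/N = 1.1281 × 10³ s = 18.802 min ≈ 18.8 min.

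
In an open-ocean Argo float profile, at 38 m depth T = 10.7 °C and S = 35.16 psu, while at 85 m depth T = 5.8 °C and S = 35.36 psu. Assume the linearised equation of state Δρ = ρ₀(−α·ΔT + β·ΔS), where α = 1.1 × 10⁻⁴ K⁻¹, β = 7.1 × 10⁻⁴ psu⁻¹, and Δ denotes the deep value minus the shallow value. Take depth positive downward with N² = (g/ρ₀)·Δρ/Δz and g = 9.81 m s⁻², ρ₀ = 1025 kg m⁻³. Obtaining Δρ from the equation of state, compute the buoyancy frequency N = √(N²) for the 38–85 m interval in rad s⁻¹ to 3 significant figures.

ΔT = -4.9 K, ΔS = +0.20 psu (deep − shallow).
Δρ/ρ₀ = −αΔT + βΔS = 5.39 × 10⁻⁴ + 1.42 × 10⁻⁴ = 6.81 × 10⁻⁴, so Δρ ≈ 0.6980 kg m⁻³.
N² = (g/ρ₀)·Δρ/Δz = g·(Δρ/ρ₀)/Δz = 9.81 × 6.81 × 10⁻⁴ / 47 = 1.4214 × 10⁻⁴ s⁻².
N = √(1.4214 × 10⁻⁴) = 0.011922 rad s⁻¹ ≈ 0.0119 rad s⁻¹.

0.0119 rad s⁻¹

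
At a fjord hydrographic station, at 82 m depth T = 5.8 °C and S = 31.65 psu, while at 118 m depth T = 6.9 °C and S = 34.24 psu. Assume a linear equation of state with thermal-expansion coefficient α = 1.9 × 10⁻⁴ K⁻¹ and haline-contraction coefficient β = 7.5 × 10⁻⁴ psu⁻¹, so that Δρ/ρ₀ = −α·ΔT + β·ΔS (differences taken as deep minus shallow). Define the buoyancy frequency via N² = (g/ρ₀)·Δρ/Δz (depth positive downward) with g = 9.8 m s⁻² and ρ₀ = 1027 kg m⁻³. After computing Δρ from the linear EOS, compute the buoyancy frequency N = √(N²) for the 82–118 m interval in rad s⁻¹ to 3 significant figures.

0.0217 rad s⁻¹

ΔT = +1.1 K, ΔS = +2.59 psu (deep − shallow).
Δρ/ρ₀ = −αΔT + βΔS = -2.09 × 10⁻⁴ + 1.9425 × 10⁻³ = 1.7335 × 10⁻³, so Δρ ≈ 1.780 kg m⁻³.
N² = (g/ρ₀)·Δρ/Δz = g·(Δρ/ρ₀)/Δz = 9.8 × 1.7335 × 10⁻³ / 36 = 4.7190 × 10⁻⁴ s⁻².
N = √(4.7190 × 10⁻⁴) = 0.021723 rad s⁻¹ ≈ 0.0217 rad s⁻¹.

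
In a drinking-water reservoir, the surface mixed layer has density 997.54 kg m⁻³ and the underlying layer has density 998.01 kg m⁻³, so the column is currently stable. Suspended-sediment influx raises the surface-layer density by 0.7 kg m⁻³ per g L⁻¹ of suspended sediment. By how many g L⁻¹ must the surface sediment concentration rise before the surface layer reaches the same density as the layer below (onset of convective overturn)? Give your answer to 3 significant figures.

Density deficit of the surface layer: 998.01 − 997.54 = 0.47 kg m⁻³.
Required change = 0.47 / 0.7 = 0.671 g L⁻¹.

0.671 g L⁻¹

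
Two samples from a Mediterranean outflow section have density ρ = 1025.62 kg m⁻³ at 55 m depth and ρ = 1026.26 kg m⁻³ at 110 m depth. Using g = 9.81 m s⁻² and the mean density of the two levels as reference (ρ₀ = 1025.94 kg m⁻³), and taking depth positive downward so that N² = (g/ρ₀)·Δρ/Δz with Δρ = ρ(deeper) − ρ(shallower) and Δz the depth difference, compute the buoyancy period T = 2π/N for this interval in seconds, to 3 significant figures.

Δρ = 1026.26 − 1025.62 = 0.64 kg m⁻³ over Δz = 110 − 55 = 55 m.
N² = (9.81/1025.94) × (0.64/55) = 1.1127 × 10⁻⁴ s⁻².
N = √(1.1127 × 10⁻⁴) = 0.010548 rad s⁻¹, so T = 2π/N = 595.68 s ≈ 596 s.

596 s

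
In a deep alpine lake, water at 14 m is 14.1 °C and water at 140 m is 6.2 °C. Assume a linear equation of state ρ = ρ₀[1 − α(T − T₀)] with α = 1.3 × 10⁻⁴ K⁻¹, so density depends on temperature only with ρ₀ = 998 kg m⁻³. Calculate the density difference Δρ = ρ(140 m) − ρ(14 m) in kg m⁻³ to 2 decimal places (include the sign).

+1.02 kg m⁻³

ΔT = -7.9 K, Δρ/ρ₀ = −αΔT = 1.027 × 10⁻³.
Δρ = 998 × (1.027 × 10⁻³) = +1.02 kg m⁻³.
Positive Δρ: denser below, stable.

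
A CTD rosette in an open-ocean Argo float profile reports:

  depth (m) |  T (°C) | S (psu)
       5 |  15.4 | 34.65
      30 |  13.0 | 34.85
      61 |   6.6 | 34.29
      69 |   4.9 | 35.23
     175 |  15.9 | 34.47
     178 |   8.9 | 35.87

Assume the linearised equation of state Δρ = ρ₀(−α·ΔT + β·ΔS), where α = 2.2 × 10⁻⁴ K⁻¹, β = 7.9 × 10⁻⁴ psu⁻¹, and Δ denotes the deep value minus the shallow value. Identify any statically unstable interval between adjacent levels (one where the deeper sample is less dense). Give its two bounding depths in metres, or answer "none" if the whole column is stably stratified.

Evaluate Δρ/ρ₀ = −αΔT + βΔS across each adjacent pair:
  5–30 m: −αΔT+βΔS = −(2.2 × 10⁻⁴)(-2.4)+(7.9 × 10⁻⁴)(+0.20) = 6.9 × 10⁻⁴ → stable
  30–61 m: −αΔT+βΔS = −(2.2 × 10⁻⁴)(-6.4)+(7.9 × 10⁻⁴)(-0.56) = 9.7 × 10⁻⁴ → stable
  61–69 m: −αΔT+βΔS = −(2.2 × 10⁻⁴)(-1.7)+(7.9 × 10⁻⁴)(+0.94) = 1.1 × 10⁻³ → stable
  69–175 m: −αΔT+βΔS = −(2.2 × 10⁻⁴)(+11.0)+(7.9 × 10⁻⁴)(-0.76) = -3.0 × 10⁻³ → UNSTABLE
  175–178 m: −αΔT+βΔS = −(2.2 × 10⁻⁴)(-7.0)+(7.9 × 10⁻⁴)(+1.40) = 2.6 × 10⁻³ → stable
The 69–175 m interval has Δρ < 0: lighter water underlies denser water.

69–175 m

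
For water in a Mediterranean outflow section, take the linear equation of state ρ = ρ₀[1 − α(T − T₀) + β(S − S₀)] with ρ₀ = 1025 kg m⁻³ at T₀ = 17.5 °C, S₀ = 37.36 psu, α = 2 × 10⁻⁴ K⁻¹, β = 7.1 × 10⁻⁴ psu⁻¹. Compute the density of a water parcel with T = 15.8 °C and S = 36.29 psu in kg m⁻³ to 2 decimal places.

1024.57 kg m⁻³

T − T₀ = -1.7 K, S − S₀ = -1.07 psu.
Bracket = 1 − α·(-1.7) + β·(-1.07) = 1 + (-4.197 × 10⁻⁴) = 0.9995803.
ρ = 1025 × 0.9995803 = 1024.57 kg m⁻³.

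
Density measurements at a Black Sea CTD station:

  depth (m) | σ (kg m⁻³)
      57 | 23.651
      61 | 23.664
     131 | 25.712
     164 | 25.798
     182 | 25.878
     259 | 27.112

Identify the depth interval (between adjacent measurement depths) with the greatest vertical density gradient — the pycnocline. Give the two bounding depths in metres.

Compute the density gradient over each adjacent pair:
  57–61 m: Δρ/Δz = 0.013/4 = 3.2 × 10⁻³ kg m⁻⁴
  61–131 m: Δρ/Δz = 2.048/70 = 0.029 kg m⁻⁴
  131–164 m: Δρ/Δz = 0.086/33 = 2.6 × 10⁻³ kg m⁻⁴
  164–182 m: Δρ/Δz = 0.080/18 = 4.4 × 10⁻³ kg m⁻⁴
  182–259 m: Δρ/Δz = 1.234/77 = 0.016 kg m⁻⁴
The largest gradient is in the 61–131 m interval — the pycnocline.

61–131 m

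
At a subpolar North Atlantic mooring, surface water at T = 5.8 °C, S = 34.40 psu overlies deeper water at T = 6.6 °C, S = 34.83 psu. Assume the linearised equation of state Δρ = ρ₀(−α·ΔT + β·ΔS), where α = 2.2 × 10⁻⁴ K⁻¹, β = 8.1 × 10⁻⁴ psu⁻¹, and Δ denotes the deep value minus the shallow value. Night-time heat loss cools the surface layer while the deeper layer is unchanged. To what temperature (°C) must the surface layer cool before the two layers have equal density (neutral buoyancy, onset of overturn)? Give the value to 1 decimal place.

5.0 °C

Neutral buoyancy requires Δρ = 0, i.e. −α(T_deep − T_surf′) + β(S_deep − S_surf) = 0.
T_surf′ = T_deep − (β/α)·ΔS = 6.6 − (8.1 × 10⁻⁴/2.2 × 10⁻⁴)·(+0.43) = 5.017 °C.
Cooling required: 5.8 − (5.017) = 0.783 °C.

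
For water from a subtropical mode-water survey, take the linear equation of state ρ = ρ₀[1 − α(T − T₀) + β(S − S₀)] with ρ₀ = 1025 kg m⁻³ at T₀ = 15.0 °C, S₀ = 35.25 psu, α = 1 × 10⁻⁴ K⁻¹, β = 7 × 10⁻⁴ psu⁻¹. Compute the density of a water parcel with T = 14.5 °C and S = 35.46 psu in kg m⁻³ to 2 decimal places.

T − T₀ = -0.5 K, S − S₀ = +0.21 psu.
Bracket = 1 − α·(-0.5) + β·(+0.21) = 1 + (1.97 × 10⁻⁴) = 1.0001970.
ρ = 1025 × 1.0001970 = 1025.20 kg m⁻³.

1025.20 kg m⁻³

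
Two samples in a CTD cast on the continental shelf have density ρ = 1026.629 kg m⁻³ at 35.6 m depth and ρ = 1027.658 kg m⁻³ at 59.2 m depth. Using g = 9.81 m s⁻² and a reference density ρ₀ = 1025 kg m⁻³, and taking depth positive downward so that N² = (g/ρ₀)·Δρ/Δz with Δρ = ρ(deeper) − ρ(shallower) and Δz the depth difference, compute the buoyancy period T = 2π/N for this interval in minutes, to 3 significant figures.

Δρ = 1027.658 − 1026.629 = 1.029 kg m⁻³ over Δz = 59.2 − 35.6 = 23.6 m.
N² = (9.81/1025) × (1.029/23.6) = 4.1730 × 10⁻⁴ s⁻².
N = √(4.1730 × 10⁻⁴) = 0.020428 rad s⁻¹, so T = 2π/N = 307.58 s = 5.1263 min ≈ 5.13 min.

5.13 min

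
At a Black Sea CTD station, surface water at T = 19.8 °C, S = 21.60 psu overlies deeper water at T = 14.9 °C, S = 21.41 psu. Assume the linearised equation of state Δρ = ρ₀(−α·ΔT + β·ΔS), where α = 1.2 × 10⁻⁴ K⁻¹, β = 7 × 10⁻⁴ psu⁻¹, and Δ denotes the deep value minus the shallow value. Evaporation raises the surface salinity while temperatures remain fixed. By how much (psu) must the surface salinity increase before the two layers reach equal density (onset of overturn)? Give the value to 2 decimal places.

0.65 psu

Neutral buoyancy requires −α(T_deep − T_surf) + β(S_deep − S_surf′) = 0.
S_surf′ = S_deep − (α/β)·ΔT = 21.41 − (1.2 × 10⁻⁴/7 × 10⁻⁴)·(-4.9) = 22.2500 psu.
Increase required: 22.2500 − 21.60 = 0.6500 psu.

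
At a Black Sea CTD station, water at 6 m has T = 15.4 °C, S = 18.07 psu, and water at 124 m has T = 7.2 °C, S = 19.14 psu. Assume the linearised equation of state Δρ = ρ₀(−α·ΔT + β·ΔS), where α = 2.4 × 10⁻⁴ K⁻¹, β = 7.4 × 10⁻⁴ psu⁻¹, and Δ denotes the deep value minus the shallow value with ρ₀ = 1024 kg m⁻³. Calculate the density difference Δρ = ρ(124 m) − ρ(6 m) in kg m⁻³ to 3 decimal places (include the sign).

ΔT = -8.2 K, ΔS = +1.07 psu (deep − shallow).
Δρ/ρ₀ = −(2.4 × 10⁻⁴)(-8.2) + (7.4 × 10⁻⁴)(+1.07) = 2.7598 × 10⁻³.
Δρ = 1024 × (2.7598 × 10⁻³) = +2.826 kg m⁻³.
Positive Δρ: denser below, stable.

+2.826 kg m⁻³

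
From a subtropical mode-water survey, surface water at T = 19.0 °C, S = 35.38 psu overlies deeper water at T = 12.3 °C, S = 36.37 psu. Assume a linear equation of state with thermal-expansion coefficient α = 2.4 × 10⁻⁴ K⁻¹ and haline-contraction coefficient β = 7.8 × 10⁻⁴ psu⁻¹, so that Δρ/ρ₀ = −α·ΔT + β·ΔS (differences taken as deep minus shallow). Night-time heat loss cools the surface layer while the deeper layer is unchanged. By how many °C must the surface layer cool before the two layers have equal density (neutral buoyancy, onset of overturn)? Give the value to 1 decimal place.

Neutral buoyancy requires Δρ = 0, i.e. −α(T_deep − T_surf′) + β(S_deep − S_surf) = 0.
T_surf′ = T_deep − (β/α)·ΔS = 12.3 − (7.8 × 10⁻⁴/2.4 × 10⁻⁴)·(+0.99) = 9.083 °C.
Cooling required: 19.0 − (9.083) = 9.917 °C.

9.9 °C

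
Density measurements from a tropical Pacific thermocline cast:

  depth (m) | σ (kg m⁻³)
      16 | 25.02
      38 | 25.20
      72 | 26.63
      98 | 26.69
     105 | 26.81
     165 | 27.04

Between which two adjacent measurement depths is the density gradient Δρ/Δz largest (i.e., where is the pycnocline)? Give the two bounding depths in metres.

38–72 m

Compute the density gradient over each adjacent pair:
  16–38 m: Δρ/Δz = 0.18/22 = 8.2 × 10⁻³ kg m⁻⁴
  38–72 m: Δρ/Δz = 1.43/34 = 0.042 kg m⁻⁴
  72–98 m: Δρ/Δz = 0.06/26 = 2.3 × 10⁻³ kg m⁻⁴
  98–105 m: Δρ/Δz = 0.12/7 = 0.017 kg m⁻⁴
  105–165 m: Δρ/Δz = 0.23/60 = 3.8 × 10⁻³ kg m⁻⁴
The largest gradient is in the 38–72 m interval — the pycnocline.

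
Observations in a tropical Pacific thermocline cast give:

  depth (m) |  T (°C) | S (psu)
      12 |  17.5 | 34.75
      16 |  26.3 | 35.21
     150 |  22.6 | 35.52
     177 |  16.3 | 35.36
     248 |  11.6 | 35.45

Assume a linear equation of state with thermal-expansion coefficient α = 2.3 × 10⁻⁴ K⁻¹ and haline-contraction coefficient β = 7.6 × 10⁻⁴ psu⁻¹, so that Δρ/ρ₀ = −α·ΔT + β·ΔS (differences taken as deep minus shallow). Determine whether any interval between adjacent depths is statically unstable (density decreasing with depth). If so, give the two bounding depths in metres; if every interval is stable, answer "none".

12–16 m

Evaluate Δρ/ρ₀ = −αΔT + βΔS across each adjacent pair:
  12–16 m: −αΔT+βΔS = −(2.3 × 10⁻⁴)(+8.8)+(7.6 × 10⁻⁴)(+0.46) = -1.7 × 10⁻³ → UNSTABLE
  16–150 m: −αΔT+βΔS = −(2.3 × 10⁻⁴)(-3.7)+(7.6 × 10⁻⁴)(+0.31) = 1.1 × 10⁻³ → stable
  150–177 m: −αΔT+βΔS = −(2.3 × 10⁻⁴)(-6.3)+(7.6 × 10⁻⁴)(-0.16) = 1.3 × 10⁻³ → stable
  177–248 m: −αΔT+βΔS = −(2.3 × 10⁻⁴)(-4.7)+(7.6 × 10⁻⁴)(+0.09) = 1.1 × 10⁻³ → stable
The 12–16 m interval has Δρ < 0: lighter water underlies denser water.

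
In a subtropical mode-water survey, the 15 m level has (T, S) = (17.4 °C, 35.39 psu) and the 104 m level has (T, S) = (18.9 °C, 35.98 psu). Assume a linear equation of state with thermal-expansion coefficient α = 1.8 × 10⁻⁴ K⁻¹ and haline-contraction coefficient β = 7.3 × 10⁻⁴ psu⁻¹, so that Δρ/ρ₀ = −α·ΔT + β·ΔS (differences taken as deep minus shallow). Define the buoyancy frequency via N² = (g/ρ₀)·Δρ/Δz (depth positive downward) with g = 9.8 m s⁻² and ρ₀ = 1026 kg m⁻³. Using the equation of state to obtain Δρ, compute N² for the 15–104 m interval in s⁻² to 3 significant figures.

ΔT = +1.5 K, ΔS = +0.59 psu (deep − shallow).
Δρ/ρ₀ = −αΔT + βΔS = -2.70 × 10⁻⁴ + 4.307 × 10⁻⁴ = 1.607 × 10⁻⁴, so Δρ ≈ 0.1649 kg m⁻³.
N² = (g/ρ₀)·Δρ/Δz = g·(Δρ/ρ₀)/Δz = 9.8 × 1.607 × 10⁻⁴ / 89 = 1.7695 × 10⁻⁵ s⁻² ≈ 1.77 × 10⁻⁵ s⁻².

1.77 × 10⁻⁵ s⁻²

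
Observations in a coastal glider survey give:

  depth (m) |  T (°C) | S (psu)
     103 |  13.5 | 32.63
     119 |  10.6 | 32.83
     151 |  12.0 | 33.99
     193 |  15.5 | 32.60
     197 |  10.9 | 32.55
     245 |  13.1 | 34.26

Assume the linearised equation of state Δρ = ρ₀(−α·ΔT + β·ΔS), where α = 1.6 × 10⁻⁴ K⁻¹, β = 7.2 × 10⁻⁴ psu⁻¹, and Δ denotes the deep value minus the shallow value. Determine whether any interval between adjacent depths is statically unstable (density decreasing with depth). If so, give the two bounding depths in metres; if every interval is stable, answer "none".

Evaluate Δρ/ρ₀ = −αΔT + βΔS across each adjacent pair:
  103–119 m: −αΔT+βΔS = −(1.6 × 10⁻⁴)(-2.9)+(7.2 × 10⁻⁴)(+0.20) = 6.1 × 10⁻⁴ → stable
  119–151 m: −αΔT+βΔS = −(1.6 × 10⁻⁴)(+1.4)+(7.2 × 10⁻⁴)(+1.16) = 6.1 × 10⁻⁴ → stable
  151–193 m: −αΔT+βΔS = −(1.6 × 10⁻⁴)(+3.5)+(7.2 × 10⁻⁴)(-1.39) = -1.6 × 10⁻³ → UNSTABLE
  193–197 m: −αΔT+βΔS = −(1.6 × 10⁻⁴)(-4.6)+(7.2 × 10⁻⁴)(-0.05) = 7.0 × 10⁻⁴ → stable
  197–245 m: −αΔT+βΔS = −(1.6 × 10⁻⁴)(+2.2)+(7.2 × 10⁻⁴)(+1.71) = 8.8 × 10⁻⁴ → stable
The 151–193 m interval has Δρ < 0: lighter water underlies denser water.

151–193 m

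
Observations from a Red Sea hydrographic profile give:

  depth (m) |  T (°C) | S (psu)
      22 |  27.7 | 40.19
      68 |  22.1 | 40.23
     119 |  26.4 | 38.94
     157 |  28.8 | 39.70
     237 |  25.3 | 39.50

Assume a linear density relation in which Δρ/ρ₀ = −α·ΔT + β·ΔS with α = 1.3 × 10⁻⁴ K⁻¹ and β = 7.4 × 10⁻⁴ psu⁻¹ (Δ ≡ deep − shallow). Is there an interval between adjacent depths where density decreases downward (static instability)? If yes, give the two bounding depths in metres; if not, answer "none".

Evaluate Δρ/ρ₀ = −αΔT + βΔS across each adjacent pair:
  22–68 m: −αΔT+βΔS = −(1.3 × 10⁻⁴)(-5.6)+(7.4 × 10⁻⁴)(+0.04) = 7.6 × 10⁻⁴ → stable
  68–119 m: −αΔT+βΔS = −(1.3 × 10⁻⁴)(+4.3)+(7.4 × 10⁻⁴)(-1.29) = -1.5 × 10⁻³ → UNSTABLE
  119–157 m: −αΔT+βΔS = −(1.3 × 10⁻⁴)(+2.4)+(7.4 × 10⁻⁴)(+0.76) = 2.5 × 10⁻⁴ → stable
  157–237 m: −αΔT+βΔS = −(1.3 × 10⁻⁴)(-3.5)+(7.4 × 10⁻⁴)(-0.20) = 3.1 × 10⁻⁴ → stable
The 68–119 m interval has Δρ < 0: lighter water underlies denser water.

68–119 m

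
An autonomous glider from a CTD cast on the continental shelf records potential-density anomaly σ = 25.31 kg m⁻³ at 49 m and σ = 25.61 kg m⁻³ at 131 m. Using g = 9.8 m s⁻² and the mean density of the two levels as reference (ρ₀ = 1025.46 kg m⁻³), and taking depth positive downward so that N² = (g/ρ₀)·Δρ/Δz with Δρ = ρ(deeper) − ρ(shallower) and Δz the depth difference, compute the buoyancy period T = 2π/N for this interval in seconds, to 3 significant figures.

1.06 × 10³ s

Δρ = 1025.61 − 1025.31 = 0.30 kg m⁻³ over Δz = 131 − 49 = 82 m.
N² = (9.8/1025.46) × (0.30/82) = 3.4963 × 10⁻⁵ s⁻².
N = √(3.4963 × 10⁻⁵) = 5.9130 × 10⁻³ rad s⁻¹, so T = 2π/N = 1.0626 × 10³ s ≈ 1.06 × 10³ s.
Since Δρ > 0 the layer is stably stratified.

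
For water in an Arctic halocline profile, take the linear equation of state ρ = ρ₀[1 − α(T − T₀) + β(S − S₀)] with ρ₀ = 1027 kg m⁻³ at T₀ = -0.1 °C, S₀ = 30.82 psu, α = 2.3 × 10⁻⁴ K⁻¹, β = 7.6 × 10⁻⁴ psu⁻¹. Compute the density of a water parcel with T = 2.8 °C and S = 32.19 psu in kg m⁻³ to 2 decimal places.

T − T₀ = +2.9 K, S − S₀ = +1.37 psu.
Bracket = 1 − α·(+2.9) + β·(+1.37) = 1 + (3.742 × 10⁻⁴) = 1.0003742.
ρ = 1027 × 1.0003742 = 1027.38 kg m⁻³.

1027.38 kg m⁻³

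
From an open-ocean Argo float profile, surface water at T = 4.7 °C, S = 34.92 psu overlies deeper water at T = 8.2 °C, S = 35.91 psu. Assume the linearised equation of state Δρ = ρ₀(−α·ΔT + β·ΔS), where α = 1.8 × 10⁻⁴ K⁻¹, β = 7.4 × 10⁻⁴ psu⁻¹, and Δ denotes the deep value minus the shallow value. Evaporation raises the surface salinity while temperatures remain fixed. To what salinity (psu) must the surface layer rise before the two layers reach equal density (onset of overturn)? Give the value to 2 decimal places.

35.06 psu

Neutral buoyancy requires −α(T_deep − T_surf) + β(S_deep − S_surf′) = 0.
S_surf′ = S_deep − (α/β)·ΔT = 35.91 − (1.8 × 10⁻⁴/7.4 × 10⁻⁴)·(+3.5) = 35.0586 psu.
Increase required: 35.0586 − 34.92 = 0.1386 psu.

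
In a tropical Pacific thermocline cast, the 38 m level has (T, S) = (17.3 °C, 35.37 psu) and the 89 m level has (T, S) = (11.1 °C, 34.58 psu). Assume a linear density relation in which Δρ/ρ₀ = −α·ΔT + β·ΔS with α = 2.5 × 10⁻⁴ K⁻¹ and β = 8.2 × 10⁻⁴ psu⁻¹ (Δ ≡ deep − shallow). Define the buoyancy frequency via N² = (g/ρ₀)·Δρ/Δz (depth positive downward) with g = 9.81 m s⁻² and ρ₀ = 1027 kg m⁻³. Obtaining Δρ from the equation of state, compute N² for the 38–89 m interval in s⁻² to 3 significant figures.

1.74 × 10⁻⁴ s⁻²

ΔT = -6.2 K, ΔS = -0.79 psu (deep − shallow).
Δρ/ρ₀ = −αΔT + βΔS = 1.55 × 10⁻³ − 6.478 × 10⁻⁴ = 9.022 × 10⁻⁴, so Δρ ≈ 0.9266 kg m⁻³.
N² = (g/ρ₀)·Δρ/Δz = g·(Δρ/ρ₀)/Δz = 9.81 × 9.022 × 10⁻⁴ / 51 = 1.7354 × 10⁻⁴ s⁻² ≈ 1.74 × 10⁻⁴ s⁻².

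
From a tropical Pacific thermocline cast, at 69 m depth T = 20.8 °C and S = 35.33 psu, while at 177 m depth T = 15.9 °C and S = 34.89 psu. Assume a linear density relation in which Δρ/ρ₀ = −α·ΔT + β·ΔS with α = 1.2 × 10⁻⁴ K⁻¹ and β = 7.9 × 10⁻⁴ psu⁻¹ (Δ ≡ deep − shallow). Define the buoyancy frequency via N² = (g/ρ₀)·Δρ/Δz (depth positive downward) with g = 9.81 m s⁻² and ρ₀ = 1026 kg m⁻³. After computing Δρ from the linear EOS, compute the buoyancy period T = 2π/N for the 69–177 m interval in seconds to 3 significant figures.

1.34 × 10³ s

ΔT = -4.9 K, ΔS = -0.44 psu (deep − shallow).
Δρ/ρ₀ = −αΔT + βΔS = 5.88 × 10⁻⁴ − 3.476 × 10⁻⁴ = 2.404 × 10⁻⁴, so Δρ ≈ 0.2467 kg m⁻³.
N² = (g/ρ₀)·Δρ/Δz = g·(Δρ/ρ₀)/Δz = 9.81 × 2.404 × 10⁻⁴ / 108 = 2.1836 × 10⁻⁵ s⁻².
N = √(2.1836 × 10⁻⁵) = 4.6729 × 10⁻³ rad s⁻¹ → T = 2π/N = 1.3446 × 10³ s ≈ 1.34 × 10³ s.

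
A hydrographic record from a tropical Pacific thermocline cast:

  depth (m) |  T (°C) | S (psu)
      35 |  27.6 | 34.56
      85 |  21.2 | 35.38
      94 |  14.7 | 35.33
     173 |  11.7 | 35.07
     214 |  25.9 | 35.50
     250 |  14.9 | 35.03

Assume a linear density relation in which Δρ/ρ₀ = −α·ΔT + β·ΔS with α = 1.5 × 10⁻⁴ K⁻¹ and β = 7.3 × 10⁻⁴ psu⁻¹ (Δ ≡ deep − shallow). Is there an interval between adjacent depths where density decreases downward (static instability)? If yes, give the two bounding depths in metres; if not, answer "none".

Evaluate Δρ/ρ₀ = −αΔT + βΔS across each adjacent pair:
  35–85 m: −αΔT+βΔS = −(1.5 × 10⁻⁴)(-6.4)+(7.3 × 10⁻⁴)(+0.82) = 1.6 × 10⁻³ → stable
  85–94 m: −αΔT+βΔS = −(1.5 × 10⁻⁴)(-6.5)+(7.3 × 10⁻⁴)(-0.05) = 9.4 × 10⁻⁴ → stable
  94–173 m: −αΔT+βΔS = −(1.5 × 10⁻⁴)(-3.0)+(7.3 × 10⁻⁴)(-0.26) = 2.6 × 10⁻⁴ → stable
  173–214 m: −αΔT+βΔS = −(1.5 × 10⁻⁴)(+14.2)+(7.3 × 10⁻⁴)(+0.43) = -1.8 × 10⁻³ → UNSTABLE
  214–250 m: −αΔT+βΔS = −(1.5 × 10⁻⁴)(-11.0)+(7.3 × 10⁻⁴)(-0.47) = 1.3 × 10⁻³ → stable
The 173–214 m interval has Δρ < 0: lighter water underlies denser water.

173–214 m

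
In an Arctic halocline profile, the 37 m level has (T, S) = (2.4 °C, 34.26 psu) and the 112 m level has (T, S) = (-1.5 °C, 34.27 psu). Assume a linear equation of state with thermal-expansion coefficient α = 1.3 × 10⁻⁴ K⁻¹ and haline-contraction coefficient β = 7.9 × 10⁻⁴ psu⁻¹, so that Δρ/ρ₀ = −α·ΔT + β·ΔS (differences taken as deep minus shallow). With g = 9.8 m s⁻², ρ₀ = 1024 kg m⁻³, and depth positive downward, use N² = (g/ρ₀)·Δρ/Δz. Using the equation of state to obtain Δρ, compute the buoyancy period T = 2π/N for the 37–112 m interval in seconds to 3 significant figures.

ΔT = -3.9 K, ΔS = +0.01 psu (deep − shallow).
Δρ/ρ₀ = −αΔT + βΔS = 5.07 × 10⁻⁴ + 7.90 × 10⁻⁶ = 5.149 × 10⁻⁴, so Δρ ≈ 0.5273 kg m⁻³.
N² = (g/ρ₀)·Δρ/Δz = g·(Δρ/ρ₀)/Δz = 9.8 × 5.149 × 10⁻⁴ / 75 = 6.7280 × 10⁻⁵ s⁻².
N = √(6.7280 × 10⁻⁵) = 8.2024 × 10⁻³ rad s⁻¹ → T = 2π/N = 766.02 s ≈ 766 s.

766 s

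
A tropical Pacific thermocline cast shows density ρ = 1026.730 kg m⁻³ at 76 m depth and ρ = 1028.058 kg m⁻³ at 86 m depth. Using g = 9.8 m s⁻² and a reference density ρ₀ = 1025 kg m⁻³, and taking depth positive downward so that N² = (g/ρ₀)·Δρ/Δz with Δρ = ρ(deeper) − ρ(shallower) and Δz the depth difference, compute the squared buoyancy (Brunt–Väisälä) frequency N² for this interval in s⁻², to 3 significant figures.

1.27 × 10⁻³ s⁻²

Δρ = 1028.058 − 1026.730 = 1.328 kg m⁻³ over Δz = 86 − 76 = 10 m.
N² = (9.8/1025) × (1.328/10) = 1.2697 × 10⁻³ s⁻² ≈ 1.27 × 10⁻³ s⁻².
A positive N² confirms static stability across the interval.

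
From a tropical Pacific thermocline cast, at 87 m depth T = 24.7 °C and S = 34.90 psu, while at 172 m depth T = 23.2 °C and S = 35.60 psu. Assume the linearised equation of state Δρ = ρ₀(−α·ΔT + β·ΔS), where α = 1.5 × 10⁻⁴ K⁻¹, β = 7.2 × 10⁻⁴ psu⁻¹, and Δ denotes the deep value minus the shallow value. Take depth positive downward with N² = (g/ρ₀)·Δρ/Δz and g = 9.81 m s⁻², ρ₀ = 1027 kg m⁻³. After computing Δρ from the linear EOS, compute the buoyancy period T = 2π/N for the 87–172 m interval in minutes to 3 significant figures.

ΔT = -1.5 K, ΔS = +0.70 psu (deep − shallow).
Δρ/ρ₀ = −αΔT + βΔS = 2.25 × 10⁻⁴ + 5.04 × 10⁻⁴ = 7.29 × 10⁻⁴, so Δρ ≈ 0.7487 kg m⁻³.
N² = (g/ρ₀)·Δρ/Δz = g·(Δρ/ρ₀)/Δz = 9.81 × 7.29 × 10⁻⁴ / 85 = 8.4135 × 10⁻⁵ s⁻².
N = √(8.4135 × 10⁻⁵) = 9.1725 × 10⁻³ rad s⁻¹ → T = 2π/N = 685.00 s = 11.417 min ≈ 11.4 min.

11.4 min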